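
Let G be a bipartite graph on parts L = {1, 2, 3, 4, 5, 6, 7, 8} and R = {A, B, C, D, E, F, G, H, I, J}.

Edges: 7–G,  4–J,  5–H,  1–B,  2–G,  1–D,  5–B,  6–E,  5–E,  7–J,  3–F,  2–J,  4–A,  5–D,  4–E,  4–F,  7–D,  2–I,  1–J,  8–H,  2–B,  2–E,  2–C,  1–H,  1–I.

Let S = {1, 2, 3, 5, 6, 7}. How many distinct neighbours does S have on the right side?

The union of neighbours of {1, 2, 3, 5, 6, 7} is {B, C, D, E, F, G, H, I, J}, which has 9 elements.
Since |N(S)| = 9 ≥ |S| = 6, Hall's condition holds for this subset.

9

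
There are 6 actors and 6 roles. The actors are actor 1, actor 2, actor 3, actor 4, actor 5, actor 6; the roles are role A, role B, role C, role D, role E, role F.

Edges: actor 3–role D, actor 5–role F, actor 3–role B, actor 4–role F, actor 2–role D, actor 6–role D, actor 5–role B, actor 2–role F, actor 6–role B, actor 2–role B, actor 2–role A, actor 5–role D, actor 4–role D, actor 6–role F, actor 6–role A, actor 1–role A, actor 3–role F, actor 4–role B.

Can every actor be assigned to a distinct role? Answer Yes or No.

The set {actor 1, actor 2, actor 3, actor 4, actor 5, actor 6} has only 4 neighbours ({role A, role B, role D, role F}), so by Hall's theorem at most 4 of the 6 actors can be matched.
Hence no matching covers every actor.

No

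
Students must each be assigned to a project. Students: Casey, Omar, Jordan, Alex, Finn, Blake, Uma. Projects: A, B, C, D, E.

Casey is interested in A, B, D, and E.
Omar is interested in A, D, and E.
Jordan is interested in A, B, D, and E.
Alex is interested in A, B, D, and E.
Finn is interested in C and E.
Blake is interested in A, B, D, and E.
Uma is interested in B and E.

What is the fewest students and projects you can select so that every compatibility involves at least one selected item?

5

{Finn, A, B, D, E} is a vertex cover of size 5: every edge has an endpoint in this set.
No smaller cover exists because Casey–D, Omar–A, Jordan–E, Alex–B, Finn–C is a matching of size 5, and a cover must include an endpoint of each of these disjoint edges (König's theorem).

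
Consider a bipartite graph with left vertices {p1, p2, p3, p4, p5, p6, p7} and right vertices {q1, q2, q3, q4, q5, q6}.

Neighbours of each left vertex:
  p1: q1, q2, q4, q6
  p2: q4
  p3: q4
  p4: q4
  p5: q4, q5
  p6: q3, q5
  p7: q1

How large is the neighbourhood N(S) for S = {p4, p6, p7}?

4

The union of neighbours of {p4, p6, p7} is {q1, q3, q4, q5}, which has 4 elements.
Since |N(S)| = 4 ≥ |S| = 3, Hall's condition holds for this subset.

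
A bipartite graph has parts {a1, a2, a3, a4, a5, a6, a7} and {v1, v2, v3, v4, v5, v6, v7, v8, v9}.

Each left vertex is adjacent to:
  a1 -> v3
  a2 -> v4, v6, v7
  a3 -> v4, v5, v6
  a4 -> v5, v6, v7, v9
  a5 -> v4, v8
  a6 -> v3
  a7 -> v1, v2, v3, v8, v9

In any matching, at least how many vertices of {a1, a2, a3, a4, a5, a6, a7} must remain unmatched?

For example, pair a1–v3, a2–v7, a3–v6, a4–v9, a5–v4, a7–v2.
The set {a1, a6} has only 1 neighbour ({v3}), so by Hall's theorem at most 6 of the 7 left vertices can be matched.
That matches 6 of the 7, leaving 1 unmatched; no matching can do better.

1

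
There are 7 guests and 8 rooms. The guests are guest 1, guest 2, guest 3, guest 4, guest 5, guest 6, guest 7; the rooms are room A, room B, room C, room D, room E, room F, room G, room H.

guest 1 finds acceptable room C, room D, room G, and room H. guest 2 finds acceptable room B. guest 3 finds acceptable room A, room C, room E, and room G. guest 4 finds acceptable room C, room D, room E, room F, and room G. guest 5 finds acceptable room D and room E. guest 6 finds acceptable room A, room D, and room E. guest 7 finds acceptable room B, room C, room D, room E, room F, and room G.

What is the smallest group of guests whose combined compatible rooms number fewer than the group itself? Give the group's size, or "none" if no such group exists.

none

A matching saturating every guest exists, for instance guest 1→room G, guest 2→room B, guest 3→room C, guest 4→room F, guest 5→room E, guest 6→room A, guest 7→room D.
By Hall's marriage theorem, this means |N(S)| ≥ |S| for every subset S, so no violating subset exists.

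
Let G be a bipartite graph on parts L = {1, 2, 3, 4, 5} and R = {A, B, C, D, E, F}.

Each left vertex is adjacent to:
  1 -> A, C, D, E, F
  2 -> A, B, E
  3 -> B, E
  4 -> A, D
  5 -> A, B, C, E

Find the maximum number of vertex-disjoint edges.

5

A valid assignment of size 5: 1-F, 2-A, 3-E, 4-D, 5-B.
All 5 left vertices are matched, so no larger matching exists.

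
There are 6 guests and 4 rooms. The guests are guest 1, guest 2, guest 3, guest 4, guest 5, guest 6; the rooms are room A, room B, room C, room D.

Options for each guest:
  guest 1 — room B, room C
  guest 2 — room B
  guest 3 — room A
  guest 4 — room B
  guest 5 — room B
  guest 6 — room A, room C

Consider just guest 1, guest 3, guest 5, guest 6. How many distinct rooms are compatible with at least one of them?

3

The union of neighbours of {guest 1, guest 3, guest 5, guest 6} is {room A, room B, room C}, which has 3 elements.
Since |N(S)| = 3 < |S| = 4, Hall's condition fails for this subset.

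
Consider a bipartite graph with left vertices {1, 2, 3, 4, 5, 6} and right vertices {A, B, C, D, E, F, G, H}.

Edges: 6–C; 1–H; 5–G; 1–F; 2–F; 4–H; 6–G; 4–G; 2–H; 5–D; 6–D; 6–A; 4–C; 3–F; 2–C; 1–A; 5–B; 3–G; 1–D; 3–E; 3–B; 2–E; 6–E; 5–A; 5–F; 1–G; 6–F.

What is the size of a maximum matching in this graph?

For example, pair 1–H, 2–E, 3–B, 4–C, 5–A, 6–G.
All 6 left vertices are matched, so no larger matching exists.

6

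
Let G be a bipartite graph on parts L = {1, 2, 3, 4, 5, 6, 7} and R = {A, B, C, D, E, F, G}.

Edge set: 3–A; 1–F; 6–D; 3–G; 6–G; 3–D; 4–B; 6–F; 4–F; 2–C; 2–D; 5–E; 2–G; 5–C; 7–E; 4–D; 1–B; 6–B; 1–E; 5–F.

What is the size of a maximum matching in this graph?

For example, pair 1–B, 2–G, 3–A, 4–D, 5–C, 6–F, 7–E.
All 7 left vertices are matched, so no larger matching exists.

7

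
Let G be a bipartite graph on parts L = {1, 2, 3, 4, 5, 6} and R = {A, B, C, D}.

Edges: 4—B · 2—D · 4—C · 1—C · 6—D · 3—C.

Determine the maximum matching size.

One maximum matching: 1–C, 2–D, 4–B.
The set {1, 2, 3, 5, 6} has only 2 neighbours ({C, D}), so by Hall's theorem at most 3 of the 6 left vertices can be matched.

3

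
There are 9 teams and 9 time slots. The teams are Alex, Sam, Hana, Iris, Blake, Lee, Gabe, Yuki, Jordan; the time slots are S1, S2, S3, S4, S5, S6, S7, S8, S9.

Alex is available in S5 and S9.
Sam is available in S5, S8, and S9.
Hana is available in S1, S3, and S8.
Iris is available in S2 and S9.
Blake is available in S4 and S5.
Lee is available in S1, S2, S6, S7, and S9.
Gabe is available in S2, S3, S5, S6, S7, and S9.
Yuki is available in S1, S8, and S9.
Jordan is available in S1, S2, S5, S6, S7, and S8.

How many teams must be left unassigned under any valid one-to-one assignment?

0

A valid assignment of size 9: Alex-S5, Sam-S8, Hana-S3, Iris-S9, Blake-S4, Lee-S6, Gabe-S7, Yuki-S1, Jordan-S2.
This saturates every team, so 9 is the maximum.
That matches 9 of the 9, leaving 0 unmatched; no matching can do better.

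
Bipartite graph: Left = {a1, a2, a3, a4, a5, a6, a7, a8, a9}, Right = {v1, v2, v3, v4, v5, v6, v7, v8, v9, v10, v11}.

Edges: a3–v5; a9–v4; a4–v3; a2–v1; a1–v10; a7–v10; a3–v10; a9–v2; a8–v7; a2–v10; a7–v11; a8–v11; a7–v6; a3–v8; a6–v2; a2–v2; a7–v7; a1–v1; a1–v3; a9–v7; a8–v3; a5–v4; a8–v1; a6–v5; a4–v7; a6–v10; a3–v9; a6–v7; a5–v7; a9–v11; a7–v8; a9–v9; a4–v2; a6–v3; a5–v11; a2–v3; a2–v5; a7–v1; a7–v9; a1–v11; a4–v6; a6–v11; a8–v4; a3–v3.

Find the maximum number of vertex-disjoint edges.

9

A valid assignment of size 9: a1–v1, a2–v10, a3–v5, a4–v7, a5–v4, a6–v2, a7–v6, a8–v3, a9–v11.
All 9 left vertices are matched, so no larger matching exists.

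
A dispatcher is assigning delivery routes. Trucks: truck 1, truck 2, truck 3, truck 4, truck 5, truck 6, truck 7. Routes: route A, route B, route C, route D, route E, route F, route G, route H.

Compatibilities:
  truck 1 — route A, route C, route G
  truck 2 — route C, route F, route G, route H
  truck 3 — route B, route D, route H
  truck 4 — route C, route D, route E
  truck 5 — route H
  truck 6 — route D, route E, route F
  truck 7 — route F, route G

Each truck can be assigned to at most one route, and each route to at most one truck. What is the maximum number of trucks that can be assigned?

7

One maximum matching: truck 1→route C, truck 2→route G, truck 3→route B, truck 4→route D, truck 5→route H, truck 6→route E, truck 7→route F.
This saturates every truck, so 7 is the maximum.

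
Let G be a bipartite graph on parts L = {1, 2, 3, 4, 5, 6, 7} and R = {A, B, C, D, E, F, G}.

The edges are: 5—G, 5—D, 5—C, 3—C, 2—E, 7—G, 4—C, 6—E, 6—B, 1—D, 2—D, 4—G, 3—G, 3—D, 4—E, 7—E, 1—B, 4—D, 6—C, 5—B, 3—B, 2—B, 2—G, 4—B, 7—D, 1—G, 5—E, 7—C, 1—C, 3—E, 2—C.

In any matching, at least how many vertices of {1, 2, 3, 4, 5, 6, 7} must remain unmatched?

2

One maximum matching: 1→C, 2→D, 3→B, 4→E, 5→G.
The set {1, 2, 3, 4, 5, 6, 7} has only 5 neighbours ({B, C, D, E, G}), so by Hall's theorem at most 5 of the 7 left vertices can be matched.
That matches 5 of the 7, leaving 2 unmatched; no matching can do better.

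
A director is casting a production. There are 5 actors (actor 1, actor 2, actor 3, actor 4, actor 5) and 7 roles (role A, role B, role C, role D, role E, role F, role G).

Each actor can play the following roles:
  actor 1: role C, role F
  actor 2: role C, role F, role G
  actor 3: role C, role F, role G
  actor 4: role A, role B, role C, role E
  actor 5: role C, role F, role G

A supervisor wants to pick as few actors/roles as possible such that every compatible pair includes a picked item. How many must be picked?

4

The 4 edges actor 1–role C, actor 2–role F, actor 3–role G, actor 4–role B form a matching, so any vertex cover needs at least 4 vertices (one per matched edge).
Conversely {actor 4, role C, role F, role G} meets every edge and has exactly 4 vertices, so 4 is optimal.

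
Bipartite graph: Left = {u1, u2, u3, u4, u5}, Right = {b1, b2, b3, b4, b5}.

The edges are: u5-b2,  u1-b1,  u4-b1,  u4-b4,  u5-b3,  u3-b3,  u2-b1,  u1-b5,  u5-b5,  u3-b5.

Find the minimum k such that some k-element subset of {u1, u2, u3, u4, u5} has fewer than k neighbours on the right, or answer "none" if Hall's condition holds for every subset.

none

A matching saturating every left vertex exists, for instance u1→b5, u2→b1, u3→b3, u4→b4, u5→b2.
By Hall's marriage theorem, this means |N(S)| ≥ |S| for every subset S, so no violating subset exists.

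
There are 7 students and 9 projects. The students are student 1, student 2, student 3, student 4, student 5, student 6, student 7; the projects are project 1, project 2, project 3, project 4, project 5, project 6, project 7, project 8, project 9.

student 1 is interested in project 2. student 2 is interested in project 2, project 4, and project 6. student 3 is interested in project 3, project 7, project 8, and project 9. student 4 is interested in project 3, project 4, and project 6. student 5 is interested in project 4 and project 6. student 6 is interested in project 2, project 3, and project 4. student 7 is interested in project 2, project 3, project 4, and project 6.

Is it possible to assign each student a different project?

No

The set {student 1, student 2, student 4, student 5, student 6, student 7} has only 4 neighbours ({project 2, project 3, project 4, project 6}), so by Hall's theorem at most 5 of the 7 students can be matched.
Hence no matching covers every student.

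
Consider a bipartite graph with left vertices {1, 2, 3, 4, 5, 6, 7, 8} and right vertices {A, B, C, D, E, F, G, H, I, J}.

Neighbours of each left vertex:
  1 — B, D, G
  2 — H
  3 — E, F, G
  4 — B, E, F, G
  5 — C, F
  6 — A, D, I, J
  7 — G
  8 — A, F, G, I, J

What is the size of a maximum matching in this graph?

One maximum matching: 1-B, 2-H, 3-F, 4-E, 5-C, 6-I, 7-G, 8-J.
This saturates every left vertex, so 8 is the maximum.

8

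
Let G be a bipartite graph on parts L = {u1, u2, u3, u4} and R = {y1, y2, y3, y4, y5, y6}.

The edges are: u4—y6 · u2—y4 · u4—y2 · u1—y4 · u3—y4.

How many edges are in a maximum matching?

A valid assignment of size 2: u1→y4, u4→y2.
The set {u1, u2, u3} has only 1 neighbour ({y4}), so by Hall's theorem at most 2 of the 4 left vertices can be matched.

2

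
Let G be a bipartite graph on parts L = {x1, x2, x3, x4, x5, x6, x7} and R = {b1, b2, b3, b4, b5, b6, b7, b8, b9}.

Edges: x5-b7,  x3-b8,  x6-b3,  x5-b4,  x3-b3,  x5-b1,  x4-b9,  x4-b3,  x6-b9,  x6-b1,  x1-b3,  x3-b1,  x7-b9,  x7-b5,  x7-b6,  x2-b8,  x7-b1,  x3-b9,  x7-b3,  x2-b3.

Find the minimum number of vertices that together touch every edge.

6

The 6 edges x1–b3, x2–b8, x3–b1, x4–b9, x5–b7, x7–b5 form a matching, so any vertex cover needs at least 6 vertices (one per matched edge).
Conversely {x5, x7, b1, b3, b8, b9} meets every edge and has exactly 6 vertices, so 6 is optimal.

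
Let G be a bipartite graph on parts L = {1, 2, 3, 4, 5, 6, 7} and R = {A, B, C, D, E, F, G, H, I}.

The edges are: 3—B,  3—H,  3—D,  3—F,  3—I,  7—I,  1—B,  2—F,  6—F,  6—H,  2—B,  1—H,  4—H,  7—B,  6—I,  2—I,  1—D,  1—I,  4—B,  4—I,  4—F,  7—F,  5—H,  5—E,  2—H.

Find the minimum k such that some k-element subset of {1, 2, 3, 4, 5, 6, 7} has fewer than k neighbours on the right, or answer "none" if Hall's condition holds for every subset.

Take S = {1, 2, 3, 4, 6, 7}. Its neighbourhood is {B, D, F, H, I}, so |N(S)| = 5 < |S| = 6.
Every subset of size less than 6 has at least as many neighbours as members, so 6 is the minimum.

6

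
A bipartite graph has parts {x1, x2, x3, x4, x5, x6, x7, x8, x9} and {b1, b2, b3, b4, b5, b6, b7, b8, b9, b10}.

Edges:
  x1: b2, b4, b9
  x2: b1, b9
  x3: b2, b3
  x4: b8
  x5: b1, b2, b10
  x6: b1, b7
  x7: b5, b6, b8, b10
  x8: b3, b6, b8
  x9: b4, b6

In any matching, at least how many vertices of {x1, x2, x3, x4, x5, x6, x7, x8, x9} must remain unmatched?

0

A valid assignment of size 9: x1-b4, x2-b9, x3-b2, x4-b8, x5-b1, x6-b7, x7-b5, x8-b3, x9-b6.
This saturates every left vertex, so 9 is the maximum.
That matches 9 of the 9, leaving 0 unmatched; no matching can do better.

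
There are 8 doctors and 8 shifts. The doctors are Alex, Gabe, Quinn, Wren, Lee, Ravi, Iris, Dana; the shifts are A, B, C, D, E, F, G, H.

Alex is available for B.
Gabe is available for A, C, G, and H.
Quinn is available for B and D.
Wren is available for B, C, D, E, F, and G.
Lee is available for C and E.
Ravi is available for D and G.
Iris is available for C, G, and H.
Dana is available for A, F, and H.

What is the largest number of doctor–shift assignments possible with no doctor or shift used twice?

For example, pair Alex-B, Gabe-A, Quinn-D, Wren-E, Lee-C, Ravi-G, Iris-H, Dana-F.
This saturates every doctor, so 8 is the maximum.

8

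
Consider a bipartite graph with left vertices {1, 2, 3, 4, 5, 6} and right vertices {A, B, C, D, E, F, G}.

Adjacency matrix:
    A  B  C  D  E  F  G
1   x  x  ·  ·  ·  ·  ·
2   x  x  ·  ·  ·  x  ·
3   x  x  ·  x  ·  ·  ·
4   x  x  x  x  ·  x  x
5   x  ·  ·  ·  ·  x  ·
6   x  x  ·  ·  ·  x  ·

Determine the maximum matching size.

For example, pair 1→A, 2→B, 3→D, 4→G, 5→F.
The set {1, 2, 5, 6} has only 3 neighbours ({A, B, F}), so by Hall's theorem at most 5 of the 6 left vertices can be matched.

5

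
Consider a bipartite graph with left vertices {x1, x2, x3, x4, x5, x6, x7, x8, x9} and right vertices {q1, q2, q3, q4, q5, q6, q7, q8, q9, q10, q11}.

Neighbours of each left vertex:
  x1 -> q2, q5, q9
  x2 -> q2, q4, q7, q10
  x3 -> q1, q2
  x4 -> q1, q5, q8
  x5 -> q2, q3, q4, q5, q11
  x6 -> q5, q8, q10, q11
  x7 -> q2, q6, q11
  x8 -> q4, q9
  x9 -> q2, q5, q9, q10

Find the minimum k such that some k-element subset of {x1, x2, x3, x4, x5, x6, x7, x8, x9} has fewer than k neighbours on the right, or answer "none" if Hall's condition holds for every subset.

none

A matching saturating every left vertex exists, for instance x1→q5, x2→q7, x3→q1, x4→q8, x5→q4, x6→q11, x7→q6, x8→q9, x9→q2.
By Hall's marriage theorem, this means |N(S)| ≥ |S| for every subset S, so no violating subset exists.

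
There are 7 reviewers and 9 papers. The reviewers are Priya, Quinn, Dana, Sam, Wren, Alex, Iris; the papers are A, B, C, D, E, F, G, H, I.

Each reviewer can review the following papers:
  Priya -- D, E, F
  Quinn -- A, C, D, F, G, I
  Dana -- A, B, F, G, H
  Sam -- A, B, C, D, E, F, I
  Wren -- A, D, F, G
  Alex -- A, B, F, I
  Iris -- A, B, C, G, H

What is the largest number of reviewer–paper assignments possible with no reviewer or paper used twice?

For example, pair Priya→D, Quinn→A, Dana→H, Sam→E, Wren→F, Alex→B, Iris→G.
All 7 reviewers are matched, so no larger matching exists.

7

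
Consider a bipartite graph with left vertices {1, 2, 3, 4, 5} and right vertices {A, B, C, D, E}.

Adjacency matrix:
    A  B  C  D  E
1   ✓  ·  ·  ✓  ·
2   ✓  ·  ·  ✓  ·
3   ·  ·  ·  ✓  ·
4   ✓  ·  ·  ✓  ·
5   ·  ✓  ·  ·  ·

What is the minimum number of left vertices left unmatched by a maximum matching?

2

For example, pair 1–A, 2–D, 5–B.
The set {1, 2, 3, 4} has only 2 neighbours ({A, D}), so by Hall's theorem at most 3 of the 5 left vertices can be matched.
That matches 3 of the 5, leaving 2 unmatched; no matching can do better.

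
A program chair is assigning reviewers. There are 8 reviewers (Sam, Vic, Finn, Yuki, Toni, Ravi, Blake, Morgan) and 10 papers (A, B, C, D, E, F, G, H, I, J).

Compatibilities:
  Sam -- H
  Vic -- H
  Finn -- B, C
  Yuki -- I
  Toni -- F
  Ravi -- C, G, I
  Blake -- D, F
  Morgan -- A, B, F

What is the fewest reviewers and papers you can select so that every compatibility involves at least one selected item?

7

A maximum matching has 7 edges (e.g. Sam–H, Finn–C, Yuki–I, Toni–F, Ravi–G, Blake–D, Morgan–B).
By König's theorem the minimum vertex cover has the same size. One such cover is {Finn, Yuki, Toni, Ravi, Blake, Morgan, H}.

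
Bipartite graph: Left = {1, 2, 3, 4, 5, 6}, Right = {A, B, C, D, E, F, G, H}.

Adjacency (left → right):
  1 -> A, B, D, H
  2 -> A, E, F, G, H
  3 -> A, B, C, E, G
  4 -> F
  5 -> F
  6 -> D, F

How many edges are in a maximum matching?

5

A valid assignment of size 5: 1-B, 2-A, 3-G, 4-F, 6-D.
The set {4, 5} has only 1 neighbour ({F}), so by Hall's theorem at most 5 of the 6 left vertices can be matched.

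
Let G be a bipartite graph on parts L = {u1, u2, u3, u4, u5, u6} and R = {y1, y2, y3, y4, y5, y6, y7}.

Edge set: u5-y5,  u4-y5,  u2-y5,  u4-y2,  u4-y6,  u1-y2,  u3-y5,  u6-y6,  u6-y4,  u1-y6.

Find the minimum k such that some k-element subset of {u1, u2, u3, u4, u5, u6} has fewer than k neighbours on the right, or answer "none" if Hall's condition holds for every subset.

2

Take S = {u2, u3}. Its neighbourhood is {y5}, so |N(S)| = 1 < |S| = 2.
No single vertex violates Hall's condition since each has at least one neighbour, so 2 is the minimum.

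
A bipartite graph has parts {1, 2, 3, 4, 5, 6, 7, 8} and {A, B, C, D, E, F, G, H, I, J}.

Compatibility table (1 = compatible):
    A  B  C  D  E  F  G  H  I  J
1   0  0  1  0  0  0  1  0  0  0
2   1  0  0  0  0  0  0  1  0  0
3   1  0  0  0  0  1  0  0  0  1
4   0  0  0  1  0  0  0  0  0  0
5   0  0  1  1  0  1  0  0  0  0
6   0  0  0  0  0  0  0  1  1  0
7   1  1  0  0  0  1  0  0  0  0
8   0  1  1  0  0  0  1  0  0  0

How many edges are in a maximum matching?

8

A valid assignment of size 8: 1→G, 2→A, 3→J, 4→D, 5→C, 6→H, 7→F, 8→B.
All 8 left vertices are matched, so no larger matching exists.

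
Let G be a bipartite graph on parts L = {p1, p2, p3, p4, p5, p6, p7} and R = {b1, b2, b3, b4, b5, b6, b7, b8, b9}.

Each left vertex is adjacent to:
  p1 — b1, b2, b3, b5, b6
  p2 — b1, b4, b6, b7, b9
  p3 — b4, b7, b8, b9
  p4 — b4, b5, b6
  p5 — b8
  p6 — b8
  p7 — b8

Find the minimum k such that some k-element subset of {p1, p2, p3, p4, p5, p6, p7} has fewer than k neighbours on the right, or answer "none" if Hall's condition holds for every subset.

2

Take S = {p5, p6}. Its neighbourhood is {b8}, so |N(S)| = 1 < |S| = 2.
No single vertex violates Hall's condition since each has at least one neighbour, so 2 is the minimum.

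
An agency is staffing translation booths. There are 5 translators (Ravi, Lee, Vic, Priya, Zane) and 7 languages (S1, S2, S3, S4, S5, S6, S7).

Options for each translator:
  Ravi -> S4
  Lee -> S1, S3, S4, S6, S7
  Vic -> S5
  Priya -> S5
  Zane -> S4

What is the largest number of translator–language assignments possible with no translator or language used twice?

One maximum matching: Ravi→S4, Lee→S7, Vic→S5.
The set {Ravi, Vic, Priya, Zane} has only 2 neighbours ({S4, S5}), so by Hall's theorem at most 3 of the 5 translators can be matched.

3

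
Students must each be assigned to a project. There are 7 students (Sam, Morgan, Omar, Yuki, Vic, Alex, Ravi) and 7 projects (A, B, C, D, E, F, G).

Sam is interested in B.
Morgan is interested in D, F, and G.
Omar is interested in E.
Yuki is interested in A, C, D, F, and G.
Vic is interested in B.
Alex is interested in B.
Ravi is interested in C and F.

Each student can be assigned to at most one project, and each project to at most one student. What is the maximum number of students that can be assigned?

A valid assignment of size 5: Sam→B, Morgan→D, Omar→E, Yuki→G, Ravi→F.
The set {Sam, Vic, Alex} has only 1 neighbour ({B}), so by Hall's theorem at most 5 of the 7 students can be matched.

5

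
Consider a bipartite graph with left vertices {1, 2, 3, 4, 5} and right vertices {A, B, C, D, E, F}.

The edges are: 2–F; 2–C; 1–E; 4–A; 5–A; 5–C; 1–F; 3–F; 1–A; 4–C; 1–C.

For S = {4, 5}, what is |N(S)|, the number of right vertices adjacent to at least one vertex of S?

2

The union of neighbours of {4, 5} is {A, C}, which has 2 elements.
Since |N(S)| = 2 ≥ |S| = 2, Hall's condition holds for this subset.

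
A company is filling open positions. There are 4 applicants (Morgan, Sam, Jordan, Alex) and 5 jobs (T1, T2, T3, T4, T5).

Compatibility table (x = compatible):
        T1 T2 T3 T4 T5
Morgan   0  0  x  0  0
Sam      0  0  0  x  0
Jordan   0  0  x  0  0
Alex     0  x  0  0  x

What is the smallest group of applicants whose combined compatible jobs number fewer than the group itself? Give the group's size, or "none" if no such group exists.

2

Take S = {Morgan, Jordan}. Its neighbourhood is {T3}, so |N(S)| = 1 < |S| = 2.
No single vertex violates Hall's condition since each has at least one neighbour, so 2 is the minimum.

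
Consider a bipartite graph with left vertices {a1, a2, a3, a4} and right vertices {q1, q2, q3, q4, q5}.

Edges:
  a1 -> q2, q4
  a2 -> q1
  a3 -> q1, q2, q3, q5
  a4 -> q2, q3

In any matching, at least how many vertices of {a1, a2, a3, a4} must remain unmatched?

One maximum matching: a1–q4, a2–q1, a3–q5, a4–q2.
This saturates every left vertex, so 4 is the maximum.
That matches 4 of the 4, leaving 0 unmatched; no matching can do better.

0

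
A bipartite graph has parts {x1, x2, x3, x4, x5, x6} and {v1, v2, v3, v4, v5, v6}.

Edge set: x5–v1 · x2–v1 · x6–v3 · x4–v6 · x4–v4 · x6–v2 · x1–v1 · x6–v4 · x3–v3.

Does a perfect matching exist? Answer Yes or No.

No

The set {x1, x2, x5} has only 1 neighbour ({v1}), so by Hall's theorem at most 4 of the 6 left vertices can be matched.
Hence no matching covers every left vertex.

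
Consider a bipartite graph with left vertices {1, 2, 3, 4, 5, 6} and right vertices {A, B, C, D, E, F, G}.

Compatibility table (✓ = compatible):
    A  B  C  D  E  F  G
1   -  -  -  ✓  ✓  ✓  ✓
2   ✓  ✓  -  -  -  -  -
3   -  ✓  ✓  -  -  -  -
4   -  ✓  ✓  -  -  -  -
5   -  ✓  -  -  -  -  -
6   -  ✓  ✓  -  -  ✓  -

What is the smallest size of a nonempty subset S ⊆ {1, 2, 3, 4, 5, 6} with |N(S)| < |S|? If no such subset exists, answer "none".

3

Take S = {3, 4, 5}. Its neighbourhood is {B, C}, so |N(S)| = 2 < |S| = 3.
Every subset of size less than 3 has at least as many neighbours as members, so 3 is the minimum.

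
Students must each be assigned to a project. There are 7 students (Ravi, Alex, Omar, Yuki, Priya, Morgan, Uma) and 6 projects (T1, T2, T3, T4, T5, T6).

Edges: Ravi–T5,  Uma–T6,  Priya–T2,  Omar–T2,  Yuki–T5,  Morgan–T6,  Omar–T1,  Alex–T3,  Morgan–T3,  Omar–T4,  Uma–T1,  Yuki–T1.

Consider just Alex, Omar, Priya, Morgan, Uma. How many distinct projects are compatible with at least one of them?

5

The union of neighbours of {Alex, Omar, Priya, Morgan, Uma} is {T1, T2, T3, T4, T6}, which has 5 elements.
Since |N(S)| = 5 ≥ |S| = 5, Hall's condition holds for this subset.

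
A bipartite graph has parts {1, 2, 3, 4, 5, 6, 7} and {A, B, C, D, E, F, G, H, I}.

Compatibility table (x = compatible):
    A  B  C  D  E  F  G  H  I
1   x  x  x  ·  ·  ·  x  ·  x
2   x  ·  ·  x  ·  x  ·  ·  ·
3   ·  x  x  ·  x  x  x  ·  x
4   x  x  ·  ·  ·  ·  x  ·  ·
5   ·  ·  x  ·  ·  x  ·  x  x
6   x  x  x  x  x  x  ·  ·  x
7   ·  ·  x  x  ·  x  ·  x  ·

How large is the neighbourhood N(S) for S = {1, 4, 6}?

The union of neighbours of {1, 4, 6} is {A, B, C, D, E, F, G, I}, which has 8 elements.
Since |N(S)| = 8 ≥ |S| = 3, Hall's condition holds for this subset.

8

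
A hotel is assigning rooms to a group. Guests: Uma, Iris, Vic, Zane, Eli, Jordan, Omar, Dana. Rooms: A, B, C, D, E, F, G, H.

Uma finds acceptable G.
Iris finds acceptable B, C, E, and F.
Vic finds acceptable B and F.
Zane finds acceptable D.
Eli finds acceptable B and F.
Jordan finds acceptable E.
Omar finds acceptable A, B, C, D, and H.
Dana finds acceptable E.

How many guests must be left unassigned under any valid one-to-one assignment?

For example, pair Uma-G, Iris-C, Vic-F, Zane-D, Eli-B, Jordan-E, Omar-A.
The set {Jordan, Dana} has only 1 neighbour ({E}), so by Hall's theorem at most 7 of the 8 guests can be matched.
That matches 7 of the 8, leaving 1 unmatched; no matching can do better.

1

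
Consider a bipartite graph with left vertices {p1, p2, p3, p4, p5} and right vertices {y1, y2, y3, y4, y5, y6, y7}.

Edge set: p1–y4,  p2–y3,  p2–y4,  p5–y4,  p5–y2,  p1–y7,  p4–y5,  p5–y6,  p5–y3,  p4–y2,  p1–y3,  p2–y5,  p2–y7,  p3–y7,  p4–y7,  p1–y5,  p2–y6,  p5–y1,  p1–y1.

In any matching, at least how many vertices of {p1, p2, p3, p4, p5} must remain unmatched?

0

A valid assignment of size 5: p1-y1, p2-y3, p3-y7, p4-y2, p5-y6.
This saturates every left vertex, so 5 is the maximum.
That matches 5 of the 5, leaving 0 unmatched; no matching can do better.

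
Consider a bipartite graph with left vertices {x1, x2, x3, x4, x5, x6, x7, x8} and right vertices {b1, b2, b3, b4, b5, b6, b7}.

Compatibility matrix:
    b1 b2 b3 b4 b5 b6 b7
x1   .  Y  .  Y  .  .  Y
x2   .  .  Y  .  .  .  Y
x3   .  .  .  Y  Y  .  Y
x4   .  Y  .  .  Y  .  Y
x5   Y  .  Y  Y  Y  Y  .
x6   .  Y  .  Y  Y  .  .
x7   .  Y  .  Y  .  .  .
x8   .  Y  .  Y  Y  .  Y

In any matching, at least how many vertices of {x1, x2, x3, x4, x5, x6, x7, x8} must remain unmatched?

One maximum matching: x1–b2, x2–b3, x3–b4, x4–b7, x5–b1, x6–b5.
The set {x1, x3, x4, x6, x7, x8} has only 4 neighbours ({b2, b4, b5, b7}), so by Hall's theorem at most 6 of the 8 left vertices can be matched.
That matches 6 of the 8, leaving 2 unmatched; no matching can do better.

2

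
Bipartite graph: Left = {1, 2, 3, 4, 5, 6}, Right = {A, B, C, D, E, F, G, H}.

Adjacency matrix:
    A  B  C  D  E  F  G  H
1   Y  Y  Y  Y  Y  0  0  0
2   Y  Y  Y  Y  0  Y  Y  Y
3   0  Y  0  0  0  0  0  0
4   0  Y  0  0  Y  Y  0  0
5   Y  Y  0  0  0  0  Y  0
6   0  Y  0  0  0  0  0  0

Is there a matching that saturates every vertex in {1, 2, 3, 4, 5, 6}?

No

The set {3, 6} has only 1 neighbour ({B}), so by Hall's theorem at most 5 of the 6 left vertices can be matched.
Hence no matching covers every left vertex.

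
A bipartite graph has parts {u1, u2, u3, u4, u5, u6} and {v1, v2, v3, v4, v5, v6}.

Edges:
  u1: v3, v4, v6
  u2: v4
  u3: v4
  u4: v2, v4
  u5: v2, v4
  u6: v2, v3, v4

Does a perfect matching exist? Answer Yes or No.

The set {u2, u3, u4, u5} has only 2 neighbours ({v2, v4}), so by Hall's theorem at most 4 of the 6 left vertices can be matched.
Hence no matching covers every left vertex.

No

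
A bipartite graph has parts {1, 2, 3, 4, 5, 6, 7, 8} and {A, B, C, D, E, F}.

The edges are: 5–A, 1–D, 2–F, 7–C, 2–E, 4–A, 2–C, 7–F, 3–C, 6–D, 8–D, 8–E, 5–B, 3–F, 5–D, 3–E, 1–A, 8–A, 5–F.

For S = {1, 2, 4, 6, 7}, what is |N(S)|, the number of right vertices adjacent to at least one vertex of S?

5

The union of neighbours of {1, 2, 4, 6, 7} is {A, C, D, E, F}, which has 5 elements.
Since |N(S)| = 5 ≥ |S| = 5, Hall's condition holds for this subset.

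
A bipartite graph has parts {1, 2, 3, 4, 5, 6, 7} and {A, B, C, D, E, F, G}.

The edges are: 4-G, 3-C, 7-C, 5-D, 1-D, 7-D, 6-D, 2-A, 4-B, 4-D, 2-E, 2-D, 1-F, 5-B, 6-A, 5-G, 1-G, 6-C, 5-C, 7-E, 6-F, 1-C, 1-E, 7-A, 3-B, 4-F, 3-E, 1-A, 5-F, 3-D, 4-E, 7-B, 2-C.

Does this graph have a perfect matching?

Yes

One maximum matching: 1–G, 2–D, 3–E, 4–F, 5–B, 6–C, 7–A.
Every left vertex is matched, so this is a perfect matching.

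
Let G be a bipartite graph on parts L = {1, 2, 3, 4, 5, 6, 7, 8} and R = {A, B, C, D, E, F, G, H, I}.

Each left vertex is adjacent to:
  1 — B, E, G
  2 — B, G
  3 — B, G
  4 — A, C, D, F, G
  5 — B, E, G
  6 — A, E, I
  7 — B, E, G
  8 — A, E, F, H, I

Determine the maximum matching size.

6

For example, pair 1–E, 2–G, 3–B, 4–F, 6–I, 8–A.
The set {1, 2, 3, 5, 7} has only 3 neighbours ({B, E, G}), so by Hall's theorem at most 6 of the 8 left vertices can be matched.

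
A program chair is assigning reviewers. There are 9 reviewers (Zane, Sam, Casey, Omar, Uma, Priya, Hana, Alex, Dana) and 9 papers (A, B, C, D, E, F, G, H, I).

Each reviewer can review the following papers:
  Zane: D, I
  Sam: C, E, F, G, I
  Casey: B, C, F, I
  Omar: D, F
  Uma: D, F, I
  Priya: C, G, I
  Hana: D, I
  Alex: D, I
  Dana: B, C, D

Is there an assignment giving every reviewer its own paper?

The set {Zane, Omar, Uma, Hana, Alex} has only 3 neighbours ({D, F, I}), so by Hall's theorem at most 7 of the 9 reviewers can be matched.
Hence no matching covers every reviewer.

No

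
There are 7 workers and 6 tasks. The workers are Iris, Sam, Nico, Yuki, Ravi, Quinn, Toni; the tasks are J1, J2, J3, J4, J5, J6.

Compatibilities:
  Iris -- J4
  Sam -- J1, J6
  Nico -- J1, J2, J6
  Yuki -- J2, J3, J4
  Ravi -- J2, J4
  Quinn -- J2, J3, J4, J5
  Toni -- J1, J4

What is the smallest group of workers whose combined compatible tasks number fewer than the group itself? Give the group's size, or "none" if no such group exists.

Take S = {Iris, Sam, Nico, Ravi, Toni}. Its neighbourhood is {J1, J2, J4, J6}, so |N(S)| = 4 < |S| = 5.
Every subset of size less than 5 has at least as many neighbours as members, so 5 is the minimum.

5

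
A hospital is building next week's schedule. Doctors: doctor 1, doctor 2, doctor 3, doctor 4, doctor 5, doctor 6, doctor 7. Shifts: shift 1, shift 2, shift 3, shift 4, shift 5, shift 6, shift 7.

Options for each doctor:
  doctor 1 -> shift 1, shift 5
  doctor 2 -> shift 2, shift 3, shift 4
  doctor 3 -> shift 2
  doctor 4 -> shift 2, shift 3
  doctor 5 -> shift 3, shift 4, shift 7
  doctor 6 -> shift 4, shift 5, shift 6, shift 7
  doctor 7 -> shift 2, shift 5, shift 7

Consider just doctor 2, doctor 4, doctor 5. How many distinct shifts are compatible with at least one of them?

4

The union of neighbours of {doctor 2, doctor 4, doctor 5} is {shift 2, shift 3, shift 4, shift 7}, which has 4 elements.
Since |N(S)| = 4 ≥ |S| = 3, Hall's condition holds for this subset.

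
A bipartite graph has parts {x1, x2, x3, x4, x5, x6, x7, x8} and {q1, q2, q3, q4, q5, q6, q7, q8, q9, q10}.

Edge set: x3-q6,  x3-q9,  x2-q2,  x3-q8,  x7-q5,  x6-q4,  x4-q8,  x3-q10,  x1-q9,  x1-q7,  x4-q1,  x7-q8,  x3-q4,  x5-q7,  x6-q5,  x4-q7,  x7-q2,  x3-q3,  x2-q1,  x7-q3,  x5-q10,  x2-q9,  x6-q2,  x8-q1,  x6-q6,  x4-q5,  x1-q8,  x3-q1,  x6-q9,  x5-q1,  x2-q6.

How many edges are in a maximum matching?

For example, pair x1–q7, x2–q2, x3–q6, x4–q5, x5–q10, x6–q9, x7–q8, x8–q1.
This saturates every left vertex, so 8 is the maximum.

8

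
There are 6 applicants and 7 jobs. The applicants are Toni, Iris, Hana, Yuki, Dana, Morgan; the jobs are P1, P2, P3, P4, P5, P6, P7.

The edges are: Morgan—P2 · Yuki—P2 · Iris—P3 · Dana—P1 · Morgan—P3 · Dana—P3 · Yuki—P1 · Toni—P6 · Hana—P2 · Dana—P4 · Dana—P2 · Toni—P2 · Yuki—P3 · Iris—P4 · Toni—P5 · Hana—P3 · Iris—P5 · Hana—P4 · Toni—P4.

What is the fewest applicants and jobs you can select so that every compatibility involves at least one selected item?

{Toni, Iris, Hana, Yuki, Dana, Morgan} is a vertex cover of size 6: every edge has an endpoint in this set.
No smaller cover exists because Toni–P6, Iris–P5, Hana–P2, Yuki–P1, Dana–P4, Morgan–P3 is a matching of size 6, and a cover must include an endpoint of each of these disjoint edges (König's theorem).

6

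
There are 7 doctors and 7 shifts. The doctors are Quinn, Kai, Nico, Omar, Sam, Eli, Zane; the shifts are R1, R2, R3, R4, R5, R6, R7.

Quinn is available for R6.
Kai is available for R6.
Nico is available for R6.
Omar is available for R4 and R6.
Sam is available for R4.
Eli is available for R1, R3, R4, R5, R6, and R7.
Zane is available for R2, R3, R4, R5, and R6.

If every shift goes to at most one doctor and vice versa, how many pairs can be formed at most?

4

One maximum matching: Quinn-R6, Omar-R4, Eli-R1, Zane-R3.
The set {Quinn, Kai, Nico, Omar, Sam} has only 2 neighbours ({R4, R6}), so by Hall's theorem at most 4 of the 7 doctors can be matched.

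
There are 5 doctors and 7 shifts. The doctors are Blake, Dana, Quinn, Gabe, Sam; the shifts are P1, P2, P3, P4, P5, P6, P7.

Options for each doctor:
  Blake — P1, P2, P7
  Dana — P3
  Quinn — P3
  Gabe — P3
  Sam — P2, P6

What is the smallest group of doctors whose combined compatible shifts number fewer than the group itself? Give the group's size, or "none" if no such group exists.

2

Take S = {Dana, Quinn}. Its neighbourhood is {P3}, so |N(S)| = 1 < |S| = 2.
No single vertex violates Hall's condition since each has at least one neighbour, so 2 is the minimum.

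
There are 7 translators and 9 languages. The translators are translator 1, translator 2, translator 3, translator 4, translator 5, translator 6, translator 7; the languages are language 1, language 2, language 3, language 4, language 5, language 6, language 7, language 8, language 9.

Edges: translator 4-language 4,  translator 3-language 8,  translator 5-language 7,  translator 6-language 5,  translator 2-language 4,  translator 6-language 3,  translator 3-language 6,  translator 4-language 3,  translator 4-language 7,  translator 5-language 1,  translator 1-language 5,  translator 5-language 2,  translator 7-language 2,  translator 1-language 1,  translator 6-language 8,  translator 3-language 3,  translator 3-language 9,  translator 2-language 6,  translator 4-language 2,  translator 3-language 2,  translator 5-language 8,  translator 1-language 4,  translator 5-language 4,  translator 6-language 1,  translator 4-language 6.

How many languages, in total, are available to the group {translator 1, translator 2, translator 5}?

The union of neighbours of {translator 1, translator 2, translator 5} is {language 1, language 2, language 4, language 5, language 6, language 7, language 8}, which has 7 elements.
Since |N(S)| = 7 ≥ |S| = 3, Hall's condition holds for this subset.

7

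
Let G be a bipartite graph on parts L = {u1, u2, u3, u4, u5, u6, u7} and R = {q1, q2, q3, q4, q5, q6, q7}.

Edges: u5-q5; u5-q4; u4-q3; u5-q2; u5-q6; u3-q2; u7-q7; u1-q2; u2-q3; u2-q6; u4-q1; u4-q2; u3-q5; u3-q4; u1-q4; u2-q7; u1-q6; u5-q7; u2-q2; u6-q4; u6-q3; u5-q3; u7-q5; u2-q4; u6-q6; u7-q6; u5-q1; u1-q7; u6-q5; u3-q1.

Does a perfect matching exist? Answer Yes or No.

One maximum matching: u1–q2, u2–q6, u3–q1, u4–q3, u5–q4, u6–q5, u7–q7.
All 7 left vertices are covered.

Yes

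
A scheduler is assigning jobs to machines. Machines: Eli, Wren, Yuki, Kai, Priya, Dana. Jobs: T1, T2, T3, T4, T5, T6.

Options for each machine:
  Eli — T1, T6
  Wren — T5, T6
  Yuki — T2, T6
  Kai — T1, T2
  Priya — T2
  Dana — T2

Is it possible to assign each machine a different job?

No

The set {Eli, Yuki, Kai, Priya, Dana} has only 3 neighbours ({T1, T2, T6}), so by Hall's theorem at most 4 of the 6 machines can be matched.
Hence no matching covers every machine.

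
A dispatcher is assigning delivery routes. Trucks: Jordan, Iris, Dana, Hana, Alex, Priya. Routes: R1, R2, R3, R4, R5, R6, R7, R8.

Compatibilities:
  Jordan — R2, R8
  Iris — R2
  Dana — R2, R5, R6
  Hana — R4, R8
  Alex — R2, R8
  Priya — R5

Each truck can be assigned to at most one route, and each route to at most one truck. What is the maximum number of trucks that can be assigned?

A valid assignment of size 5: Jordan-R8, Iris-R2, Dana-R6, Hana-R4, Priya-R5.
The set {Jordan, Iris, Alex} has only 2 neighbours ({R2, R8}), so by Hall's theorem at most 5 of the 6 trucks can be matched.

5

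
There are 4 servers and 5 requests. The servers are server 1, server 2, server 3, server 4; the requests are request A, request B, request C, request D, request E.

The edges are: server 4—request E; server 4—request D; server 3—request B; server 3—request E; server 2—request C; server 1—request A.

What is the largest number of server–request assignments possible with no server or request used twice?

4

A valid assignment of size 4: server 1→request A, server 2→request C, server 3→request B, server 4→request E.
All 4 servers are matched, so no larger matching exists.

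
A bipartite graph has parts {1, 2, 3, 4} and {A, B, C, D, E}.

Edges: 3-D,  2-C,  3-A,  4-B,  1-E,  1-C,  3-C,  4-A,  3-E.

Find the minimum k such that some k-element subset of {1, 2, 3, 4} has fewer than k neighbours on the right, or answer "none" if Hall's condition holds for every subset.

A matching saturating every left vertex exists, for instance 1→E, 2→C, 3→D, 4→B.
By Hall's marriage theorem, this means |N(S)| ≥ |S| for every subset S, so no violating subset exists.

none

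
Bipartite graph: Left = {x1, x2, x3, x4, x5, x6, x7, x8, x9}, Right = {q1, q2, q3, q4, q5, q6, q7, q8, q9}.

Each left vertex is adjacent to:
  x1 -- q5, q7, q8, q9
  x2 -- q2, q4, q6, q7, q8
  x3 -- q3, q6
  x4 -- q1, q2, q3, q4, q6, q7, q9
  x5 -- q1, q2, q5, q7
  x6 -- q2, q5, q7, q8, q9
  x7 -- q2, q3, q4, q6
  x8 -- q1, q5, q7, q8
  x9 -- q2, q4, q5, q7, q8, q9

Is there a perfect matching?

One maximum matching: x1→q5, x2→q4, x3→q3, x4→q6, x5→q7, x6→q8, x7→q2, x8→q1, x9→q9.
All 9 left vertices are covered.

Yes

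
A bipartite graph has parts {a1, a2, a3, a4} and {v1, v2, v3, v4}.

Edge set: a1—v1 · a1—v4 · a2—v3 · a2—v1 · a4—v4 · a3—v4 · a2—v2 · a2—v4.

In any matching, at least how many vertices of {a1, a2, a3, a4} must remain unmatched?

One maximum matching: a1→v1, a2→v2, a3→v4.
The set {a3, a4} has only 1 neighbour ({v4}), so by Hall's theorem at most 3 of the 4 left vertices can be matched.
That matches 3 of the 4, leaving 1 unmatched; no matching can do better.

1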